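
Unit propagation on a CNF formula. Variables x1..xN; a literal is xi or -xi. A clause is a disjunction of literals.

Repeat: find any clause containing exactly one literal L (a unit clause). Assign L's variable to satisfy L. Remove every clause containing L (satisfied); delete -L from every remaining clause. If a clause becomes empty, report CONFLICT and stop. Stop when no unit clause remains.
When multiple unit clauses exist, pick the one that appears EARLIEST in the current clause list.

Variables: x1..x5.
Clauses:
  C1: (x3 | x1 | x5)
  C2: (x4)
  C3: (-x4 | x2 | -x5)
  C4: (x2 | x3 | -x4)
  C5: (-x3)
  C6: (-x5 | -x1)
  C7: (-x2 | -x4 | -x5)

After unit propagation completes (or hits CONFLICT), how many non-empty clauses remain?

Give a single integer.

Answer: 0

Derivation:
unit clause [4] forces x4=T; simplify:
  drop -4 from [-4, 2, -5] -> [2, -5]
  drop -4 from [2, 3, -4] -> [2, 3]
  drop -4 from [-2, -4, -5] -> [-2, -5]
  satisfied 1 clause(s); 6 remain; assigned so far: [4]
unit clause [-3] forces x3=F; simplify:
  drop 3 from [3, 1, 5] -> [1, 5]
  drop 3 from [2, 3] -> [2]
  satisfied 1 clause(s); 5 remain; assigned so far: [3, 4]
unit clause [2] forces x2=T; simplify:
  drop -2 from [-2, -5] -> [-5]
  satisfied 2 clause(s); 3 remain; assigned so far: [2, 3, 4]
unit clause [-5] forces x5=F; simplify:
  drop 5 from [1, 5] -> [1]
  satisfied 2 clause(s); 1 remain; assigned so far: [2, 3, 4, 5]
unit clause [1] forces x1=T; simplify:
  satisfied 1 clause(s); 0 remain; assigned so far: [1, 2, 3, 4, 5]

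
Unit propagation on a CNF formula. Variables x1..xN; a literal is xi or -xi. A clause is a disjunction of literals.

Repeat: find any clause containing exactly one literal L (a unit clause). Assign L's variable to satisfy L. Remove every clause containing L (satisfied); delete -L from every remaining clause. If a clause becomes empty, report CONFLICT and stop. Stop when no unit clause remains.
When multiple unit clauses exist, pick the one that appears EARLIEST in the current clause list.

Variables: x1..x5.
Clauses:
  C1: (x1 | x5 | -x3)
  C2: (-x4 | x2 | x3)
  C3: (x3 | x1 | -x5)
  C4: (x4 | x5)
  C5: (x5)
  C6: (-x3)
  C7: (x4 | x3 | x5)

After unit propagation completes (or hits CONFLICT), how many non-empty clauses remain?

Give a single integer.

unit clause [5] forces x5=T; simplify:
  drop -5 from [3, 1, -5] -> [3, 1]
  satisfied 4 clause(s); 3 remain; assigned so far: [5]
unit clause [-3] forces x3=F; simplify:
  drop 3 from [-4, 2, 3] -> [-4, 2]
  drop 3 from [3, 1] -> [1]
  satisfied 1 clause(s); 2 remain; assigned so far: [3, 5]
unit clause [1] forces x1=T; simplify:
  satisfied 1 clause(s); 1 remain; assigned so far: [1, 3, 5]

Answer: 1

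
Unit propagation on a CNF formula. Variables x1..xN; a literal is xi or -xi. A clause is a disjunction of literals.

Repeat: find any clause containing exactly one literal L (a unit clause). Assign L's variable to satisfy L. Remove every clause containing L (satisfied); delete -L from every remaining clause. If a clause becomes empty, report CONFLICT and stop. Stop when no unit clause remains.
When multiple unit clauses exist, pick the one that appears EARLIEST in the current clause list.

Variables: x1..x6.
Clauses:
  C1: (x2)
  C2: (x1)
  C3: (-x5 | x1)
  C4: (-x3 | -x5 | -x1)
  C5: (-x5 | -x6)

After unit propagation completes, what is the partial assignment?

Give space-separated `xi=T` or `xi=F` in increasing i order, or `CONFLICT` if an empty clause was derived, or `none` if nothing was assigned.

unit clause [2] forces x2=T; simplify:
  satisfied 1 clause(s); 4 remain; assigned so far: [2]
unit clause [1] forces x1=T; simplify:
  drop -1 from [-3, -5, -1] -> [-3, -5]
  satisfied 2 clause(s); 2 remain; assigned so far: [1, 2]

Answer: x1=T x2=T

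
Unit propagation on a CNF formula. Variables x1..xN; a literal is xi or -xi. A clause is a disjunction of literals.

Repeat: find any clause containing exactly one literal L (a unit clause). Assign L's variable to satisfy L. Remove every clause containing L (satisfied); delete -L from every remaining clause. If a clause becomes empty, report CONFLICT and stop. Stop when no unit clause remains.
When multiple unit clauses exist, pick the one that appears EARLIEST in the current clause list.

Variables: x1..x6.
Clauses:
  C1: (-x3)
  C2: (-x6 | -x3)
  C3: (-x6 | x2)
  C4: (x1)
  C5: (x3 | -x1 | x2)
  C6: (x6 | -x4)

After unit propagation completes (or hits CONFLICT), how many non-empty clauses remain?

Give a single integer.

Answer: 1

Derivation:
unit clause [-3] forces x3=F; simplify:
  drop 3 from [3, -1, 2] -> [-1, 2]
  satisfied 2 clause(s); 4 remain; assigned so far: [3]
unit clause [1] forces x1=T; simplify:
  drop -1 from [-1, 2] -> [2]
  satisfied 1 clause(s); 3 remain; assigned so far: [1, 3]
unit clause [2] forces x2=T; simplify:
  satisfied 2 clause(s); 1 remain; assigned so far: [1, 2, 3]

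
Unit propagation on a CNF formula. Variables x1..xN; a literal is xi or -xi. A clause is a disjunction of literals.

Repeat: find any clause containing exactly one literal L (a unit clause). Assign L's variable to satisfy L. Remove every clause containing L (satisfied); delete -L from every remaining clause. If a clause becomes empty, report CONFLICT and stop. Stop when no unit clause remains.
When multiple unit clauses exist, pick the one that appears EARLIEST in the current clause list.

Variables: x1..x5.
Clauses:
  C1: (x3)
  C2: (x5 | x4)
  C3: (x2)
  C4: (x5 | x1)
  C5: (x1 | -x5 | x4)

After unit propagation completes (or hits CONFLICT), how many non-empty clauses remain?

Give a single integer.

Answer: 3

Derivation:
unit clause [3] forces x3=T; simplify:
  satisfied 1 clause(s); 4 remain; assigned so far: [3]
unit clause [2] forces x2=T; simplify:
  satisfied 1 clause(s); 3 remain; assigned so far: [2, 3]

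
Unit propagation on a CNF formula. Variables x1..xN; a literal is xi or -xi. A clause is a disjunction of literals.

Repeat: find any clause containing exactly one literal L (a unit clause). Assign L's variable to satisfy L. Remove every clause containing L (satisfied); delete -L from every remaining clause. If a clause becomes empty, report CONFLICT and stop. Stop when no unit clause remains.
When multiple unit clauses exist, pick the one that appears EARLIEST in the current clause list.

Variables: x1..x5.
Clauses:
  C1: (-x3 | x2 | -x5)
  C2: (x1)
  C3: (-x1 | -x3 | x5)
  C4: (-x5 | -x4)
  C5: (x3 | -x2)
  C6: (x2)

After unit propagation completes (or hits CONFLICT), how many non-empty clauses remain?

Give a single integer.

unit clause [1] forces x1=T; simplify:
  drop -1 from [-1, -3, 5] -> [-3, 5]
  satisfied 1 clause(s); 5 remain; assigned so far: [1]
unit clause [2] forces x2=T; simplify:
  drop -2 from [3, -2] -> [3]
  satisfied 2 clause(s); 3 remain; assigned so far: [1, 2]
unit clause [3] forces x3=T; simplify:
  drop -3 from [-3, 5] -> [5]
  satisfied 1 clause(s); 2 remain; assigned so far: [1, 2, 3]
unit clause [5] forces x5=T; simplify:
  drop -5 from [-5, -4] -> [-4]
  satisfied 1 clause(s); 1 remain; assigned so far: [1, 2, 3, 5]
unit clause [-4] forces x4=F; simplify:
  satisfied 1 clause(s); 0 remain; assigned so far: [1, 2, 3, 4, 5]

Answer: 0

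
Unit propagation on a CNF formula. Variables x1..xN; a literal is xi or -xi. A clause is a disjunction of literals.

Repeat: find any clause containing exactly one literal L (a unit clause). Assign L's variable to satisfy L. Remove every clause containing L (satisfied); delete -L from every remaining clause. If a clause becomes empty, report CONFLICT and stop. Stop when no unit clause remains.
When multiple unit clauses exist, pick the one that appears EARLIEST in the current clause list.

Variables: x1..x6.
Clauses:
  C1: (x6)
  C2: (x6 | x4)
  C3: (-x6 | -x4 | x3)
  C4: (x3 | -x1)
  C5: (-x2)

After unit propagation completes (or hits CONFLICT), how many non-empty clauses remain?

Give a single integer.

unit clause [6] forces x6=T; simplify:
  drop -6 from [-6, -4, 3] -> [-4, 3]
  satisfied 2 clause(s); 3 remain; assigned so far: [6]
unit clause [-2] forces x2=F; simplify:
  satisfied 1 clause(s); 2 remain; assigned so far: [2, 6]

Answer: 2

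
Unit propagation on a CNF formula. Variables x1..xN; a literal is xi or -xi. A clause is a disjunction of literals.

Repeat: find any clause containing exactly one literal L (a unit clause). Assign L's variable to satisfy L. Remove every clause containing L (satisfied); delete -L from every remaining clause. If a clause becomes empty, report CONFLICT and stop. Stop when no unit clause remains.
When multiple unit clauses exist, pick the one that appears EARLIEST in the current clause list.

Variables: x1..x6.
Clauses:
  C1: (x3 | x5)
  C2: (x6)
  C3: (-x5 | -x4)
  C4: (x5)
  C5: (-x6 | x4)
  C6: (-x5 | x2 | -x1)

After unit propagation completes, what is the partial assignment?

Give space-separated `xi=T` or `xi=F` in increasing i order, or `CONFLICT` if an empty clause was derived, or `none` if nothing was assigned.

Answer: CONFLICT

Derivation:
unit clause [6] forces x6=T; simplify:
  drop -6 from [-6, 4] -> [4]
  satisfied 1 clause(s); 5 remain; assigned so far: [6]
unit clause [5] forces x5=T; simplify:
  drop -5 from [-5, -4] -> [-4]
  drop -5 from [-5, 2, -1] -> [2, -1]
  satisfied 2 clause(s); 3 remain; assigned so far: [5, 6]
unit clause [-4] forces x4=F; simplify:
  drop 4 from [4] -> [] (empty!)
  satisfied 1 clause(s); 2 remain; assigned so far: [4, 5, 6]
CONFLICT (empty clause)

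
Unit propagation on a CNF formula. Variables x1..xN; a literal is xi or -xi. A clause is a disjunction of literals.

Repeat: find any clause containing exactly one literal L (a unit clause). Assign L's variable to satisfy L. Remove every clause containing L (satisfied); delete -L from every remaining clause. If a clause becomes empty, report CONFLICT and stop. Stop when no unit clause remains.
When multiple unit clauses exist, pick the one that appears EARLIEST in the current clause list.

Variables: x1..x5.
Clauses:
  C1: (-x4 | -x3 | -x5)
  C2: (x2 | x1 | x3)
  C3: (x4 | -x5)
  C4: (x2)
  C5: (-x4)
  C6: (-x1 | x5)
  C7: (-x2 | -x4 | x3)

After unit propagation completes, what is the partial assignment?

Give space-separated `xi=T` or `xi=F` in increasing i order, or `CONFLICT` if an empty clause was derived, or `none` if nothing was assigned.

Answer: x1=F x2=T x4=F x5=F

Derivation:
unit clause [2] forces x2=T; simplify:
  drop -2 from [-2, -4, 3] -> [-4, 3]
  satisfied 2 clause(s); 5 remain; assigned so far: [2]
unit clause [-4] forces x4=F; simplify:
  drop 4 from [4, -5] -> [-5]
  satisfied 3 clause(s); 2 remain; assigned so far: [2, 4]
unit clause [-5] forces x5=F; simplify:
  drop 5 from [-1, 5] -> [-1]
  satisfied 1 clause(s); 1 remain; assigned so far: [2, 4, 5]
unit clause [-1] forces x1=F; simplify:
  satisfied 1 clause(s); 0 remain; assigned so far: [1, 2, 4, 5]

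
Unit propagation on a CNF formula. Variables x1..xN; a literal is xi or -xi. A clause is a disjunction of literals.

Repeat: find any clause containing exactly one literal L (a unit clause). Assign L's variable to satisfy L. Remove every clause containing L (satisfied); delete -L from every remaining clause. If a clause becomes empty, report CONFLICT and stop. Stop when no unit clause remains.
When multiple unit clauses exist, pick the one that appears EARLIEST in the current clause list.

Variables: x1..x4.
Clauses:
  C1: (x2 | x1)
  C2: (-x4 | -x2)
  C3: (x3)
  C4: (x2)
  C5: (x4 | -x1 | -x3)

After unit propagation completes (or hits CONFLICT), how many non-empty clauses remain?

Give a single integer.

Answer: 0

Derivation:
unit clause [3] forces x3=T; simplify:
  drop -3 from [4, -1, -3] -> [4, -1]
  satisfied 1 clause(s); 4 remain; assigned so far: [3]
unit clause [2] forces x2=T; simplify:
  drop -2 from [-4, -2] -> [-4]
  satisfied 2 clause(s); 2 remain; assigned so far: [2, 3]
unit clause [-4] forces x4=F; simplify:
  drop 4 from [4, -1] -> [-1]
  satisfied 1 clause(s); 1 remain; assigned so far: [2, 3, 4]
unit clause [-1] forces x1=F; simplify:
  satisfied 1 clause(s); 0 remain; assigned so far: [1, 2, 3, 4]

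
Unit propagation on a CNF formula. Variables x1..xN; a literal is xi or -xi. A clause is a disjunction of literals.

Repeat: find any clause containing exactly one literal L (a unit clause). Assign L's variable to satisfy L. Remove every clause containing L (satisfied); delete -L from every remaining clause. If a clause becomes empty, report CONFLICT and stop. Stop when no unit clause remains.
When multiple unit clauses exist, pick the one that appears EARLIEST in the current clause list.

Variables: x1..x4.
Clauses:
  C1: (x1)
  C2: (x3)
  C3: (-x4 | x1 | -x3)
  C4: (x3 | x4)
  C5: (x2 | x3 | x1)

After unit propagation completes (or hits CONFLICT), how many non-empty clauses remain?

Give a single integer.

Answer: 0

Derivation:
unit clause [1] forces x1=T; simplify:
  satisfied 3 clause(s); 2 remain; assigned so far: [1]
unit clause [3] forces x3=T; simplify:
  satisfied 2 clause(s); 0 remain; assigned so far: [1, 3]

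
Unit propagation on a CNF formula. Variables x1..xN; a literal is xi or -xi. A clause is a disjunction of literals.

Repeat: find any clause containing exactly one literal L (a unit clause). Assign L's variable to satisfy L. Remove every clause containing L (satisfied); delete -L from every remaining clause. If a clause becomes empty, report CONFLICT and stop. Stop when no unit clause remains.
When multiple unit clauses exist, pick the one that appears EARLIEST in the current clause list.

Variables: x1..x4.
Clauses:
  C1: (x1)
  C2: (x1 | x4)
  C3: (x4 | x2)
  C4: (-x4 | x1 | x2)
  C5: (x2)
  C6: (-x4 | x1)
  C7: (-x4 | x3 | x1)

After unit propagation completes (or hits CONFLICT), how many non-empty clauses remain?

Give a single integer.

unit clause [1] forces x1=T; simplify:
  satisfied 5 clause(s); 2 remain; assigned so far: [1]
unit clause [2] forces x2=T; simplify:
  satisfied 2 clause(s); 0 remain; assigned so far: [1, 2]

Answer: 0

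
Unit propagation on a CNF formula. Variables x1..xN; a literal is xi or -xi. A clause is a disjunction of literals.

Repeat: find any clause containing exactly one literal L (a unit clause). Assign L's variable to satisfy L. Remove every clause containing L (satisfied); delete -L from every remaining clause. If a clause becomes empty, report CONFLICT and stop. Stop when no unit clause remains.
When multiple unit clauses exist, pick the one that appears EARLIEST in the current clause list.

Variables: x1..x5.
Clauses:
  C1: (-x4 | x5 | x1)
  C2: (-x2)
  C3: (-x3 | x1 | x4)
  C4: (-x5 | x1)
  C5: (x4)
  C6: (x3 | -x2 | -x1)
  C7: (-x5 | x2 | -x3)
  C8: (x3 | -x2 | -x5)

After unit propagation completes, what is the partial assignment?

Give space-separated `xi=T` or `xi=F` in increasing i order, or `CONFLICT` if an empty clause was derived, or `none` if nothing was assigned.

Answer: x2=F x4=T

Derivation:
unit clause [-2] forces x2=F; simplify:
  drop 2 from [-5, 2, -3] -> [-5, -3]
  satisfied 3 clause(s); 5 remain; assigned so far: [2]
unit clause [4] forces x4=T; simplify:
  drop -4 from [-4, 5, 1] -> [5, 1]
  satisfied 2 clause(s); 3 remain; assigned so far: [2, 4]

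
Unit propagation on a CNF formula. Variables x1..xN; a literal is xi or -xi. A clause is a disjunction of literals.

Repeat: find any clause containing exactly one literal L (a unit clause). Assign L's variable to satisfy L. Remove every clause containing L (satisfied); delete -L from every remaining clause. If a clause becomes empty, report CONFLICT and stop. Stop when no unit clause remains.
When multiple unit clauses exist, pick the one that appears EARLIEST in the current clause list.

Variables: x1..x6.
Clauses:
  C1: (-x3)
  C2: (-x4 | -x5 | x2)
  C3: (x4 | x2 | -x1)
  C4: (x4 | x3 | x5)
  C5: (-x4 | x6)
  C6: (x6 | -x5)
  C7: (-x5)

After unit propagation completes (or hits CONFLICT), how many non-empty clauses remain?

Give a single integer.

Answer: 0

Derivation:
unit clause [-3] forces x3=F; simplify:
  drop 3 from [4, 3, 5] -> [4, 5]
  satisfied 1 clause(s); 6 remain; assigned so far: [3]
unit clause [-5] forces x5=F; simplify:
  drop 5 from [4, 5] -> [4]
  satisfied 3 clause(s); 3 remain; assigned so far: [3, 5]
unit clause [4] forces x4=T; simplify:
  drop -4 from [-4, 6] -> [6]
  satisfied 2 clause(s); 1 remain; assigned so far: [3, 4, 5]
unit clause [6] forces x6=T; simplify:
  satisfied 1 clause(s); 0 remain; assigned so far: [3, 4, 5, 6]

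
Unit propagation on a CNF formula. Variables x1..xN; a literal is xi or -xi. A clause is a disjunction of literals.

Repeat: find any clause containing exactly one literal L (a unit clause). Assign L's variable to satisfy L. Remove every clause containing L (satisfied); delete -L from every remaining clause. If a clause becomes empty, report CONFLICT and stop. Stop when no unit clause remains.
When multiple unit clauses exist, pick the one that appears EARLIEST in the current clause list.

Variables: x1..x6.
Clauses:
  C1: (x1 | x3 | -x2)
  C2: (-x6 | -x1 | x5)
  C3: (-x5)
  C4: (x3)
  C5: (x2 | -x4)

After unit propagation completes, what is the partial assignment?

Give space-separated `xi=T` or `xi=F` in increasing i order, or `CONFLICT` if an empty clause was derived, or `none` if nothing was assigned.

Answer: x3=T x5=F

Derivation:
unit clause [-5] forces x5=F; simplify:
  drop 5 from [-6, -1, 5] -> [-6, -1]
  satisfied 1 clause(s); 4 remain; assigned so far: [5]
unit clause [3] forces x3=T; simplify:
  satisfied 2 clause(s); 2 remain; assigned so far: [3, 5]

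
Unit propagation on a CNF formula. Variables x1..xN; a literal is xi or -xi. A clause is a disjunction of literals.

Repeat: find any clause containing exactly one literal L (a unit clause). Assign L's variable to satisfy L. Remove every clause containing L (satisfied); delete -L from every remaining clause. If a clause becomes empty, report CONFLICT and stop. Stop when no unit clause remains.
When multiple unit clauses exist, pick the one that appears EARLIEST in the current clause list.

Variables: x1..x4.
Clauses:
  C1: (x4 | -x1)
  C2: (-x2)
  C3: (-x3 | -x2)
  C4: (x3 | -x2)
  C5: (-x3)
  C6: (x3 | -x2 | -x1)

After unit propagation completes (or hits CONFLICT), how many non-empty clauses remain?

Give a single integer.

Answer: 1

Derivation:
unit clause [-2] forces x2=F; simplify:
  satisfied 4 clause(s); 2 remain; assigned so far: [2]
unit clause [-3] forces x3=F; simplify:
  satisfied 1 clause(s); 1 remain; assigned so far: [2, 3]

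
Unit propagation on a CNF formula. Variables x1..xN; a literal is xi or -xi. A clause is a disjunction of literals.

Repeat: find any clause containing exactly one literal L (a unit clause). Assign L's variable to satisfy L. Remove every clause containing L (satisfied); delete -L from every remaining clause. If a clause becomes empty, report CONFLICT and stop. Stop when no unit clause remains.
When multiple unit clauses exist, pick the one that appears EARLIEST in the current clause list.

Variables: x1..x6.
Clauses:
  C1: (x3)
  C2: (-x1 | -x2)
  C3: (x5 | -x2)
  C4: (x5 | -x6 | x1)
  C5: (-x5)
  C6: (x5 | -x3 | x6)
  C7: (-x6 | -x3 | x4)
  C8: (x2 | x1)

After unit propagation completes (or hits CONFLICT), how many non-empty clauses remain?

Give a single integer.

Answer: 0

Derivation:
unit clause [3] forces x3=T; simplify:
  drop -3 from [5, -3, 6] -> [5, 6]
  drop -3 from [-6, -3, 4] -> [-6, 4]
  satisfied 1 clause(s); 7 remain; assigned so far: [3]
unit clause [-5] forces x5=F; simplify:
  drop 5 from [5, -2] -> [-2]
  drop 5 from [5, -6, 1] -> [-6, 1]
  drop 5 from [5, 6] -> [6]
  satisfied 1 clause(s); 6 remain; assigned so far: [3, 5]
unit clause [-2] forces x2=F; simplify:
  drop 2 from [2, 1] -> [1]
  satisfied 2 clause(s); 4 remain; assigned so far: [2, 3, 5]
unit clause [6] forces x6=T; simplify:
  drop -6 from [-6, 1] -> [1]
  drop -6 from [-6, 4] -> [4]
  satisfied 1 clause(s); 3 remain; assigned so far: [2, 3, 5, 6]
unit clause [1] forces x1=T; simplify:
  satisfied 2 clause(s); 1 remain; assigned so far: [1, 2, 3, 5, 6]
unit clause [4] forces x4=T; simplify:
  satisfied 1 clause(s); 0 remain; assigned so far: [1, 2, 3, 4, 5, 6]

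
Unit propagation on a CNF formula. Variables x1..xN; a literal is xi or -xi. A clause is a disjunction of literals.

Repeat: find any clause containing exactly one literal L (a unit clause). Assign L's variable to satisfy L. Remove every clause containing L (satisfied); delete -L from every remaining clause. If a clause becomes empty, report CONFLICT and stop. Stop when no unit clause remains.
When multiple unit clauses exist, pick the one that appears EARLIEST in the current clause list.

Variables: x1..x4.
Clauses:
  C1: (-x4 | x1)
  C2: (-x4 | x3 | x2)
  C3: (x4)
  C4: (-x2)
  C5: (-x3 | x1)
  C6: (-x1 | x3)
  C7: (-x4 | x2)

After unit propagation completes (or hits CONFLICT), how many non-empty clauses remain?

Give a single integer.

unit clause [4] forces x4=T; simplify:
  drop -4 from [-4, 1] -> [1]
  drop -4 from [-4, 3, 2] -> [3, 2]
  drop -4 from [-4, 2] -> [2]
  satisfied 1 clause(s); 6 remain; assigned so far: [4]
unit clause [1] forces x1=T; simplify:
  drop -1 from [-1, 3] -> [3]
  satisfied 2 clause(s); 4 remain; assigned so far: [1, 4]
unit clause [-2] forces x2=F; simplify:
  drop 2 from [3, 2] -> [3]
  drop 2 from [2] -> [] (empty!)
  satisfied 1 clause(s); 3 remain; assigned so far: [1, 2, 4]
CONFLICT (empty clause)

Answer: 2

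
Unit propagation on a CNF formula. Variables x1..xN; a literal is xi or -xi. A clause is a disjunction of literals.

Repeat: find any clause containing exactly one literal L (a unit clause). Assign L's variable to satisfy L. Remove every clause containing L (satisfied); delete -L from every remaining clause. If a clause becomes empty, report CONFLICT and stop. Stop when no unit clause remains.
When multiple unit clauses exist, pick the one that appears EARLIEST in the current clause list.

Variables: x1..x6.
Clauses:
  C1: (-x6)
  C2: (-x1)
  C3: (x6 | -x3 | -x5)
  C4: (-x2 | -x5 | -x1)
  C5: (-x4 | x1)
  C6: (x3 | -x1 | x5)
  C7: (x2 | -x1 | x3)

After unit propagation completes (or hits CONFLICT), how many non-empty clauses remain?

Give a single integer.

Answer: 1

Derivation:
unit clause [-6] forces x6=F; simplify:
  drop 6 from [6, -3, -5] -> [-3, -5]
  satisfied 1 clause(s); 6 remain; assigned so far: [6]
unit clause [-1] forces x1=F; simplify:
  drop 1 from [-4, 1] -> [-4]
  satisfied 4 clause(s); 2 remain; assigned so far: [1, 6]
unit clause [-4] forces x4=F; simplify:
  satisfied 1 clause(s); 1 remain; assigned so far: [1, 4, 6]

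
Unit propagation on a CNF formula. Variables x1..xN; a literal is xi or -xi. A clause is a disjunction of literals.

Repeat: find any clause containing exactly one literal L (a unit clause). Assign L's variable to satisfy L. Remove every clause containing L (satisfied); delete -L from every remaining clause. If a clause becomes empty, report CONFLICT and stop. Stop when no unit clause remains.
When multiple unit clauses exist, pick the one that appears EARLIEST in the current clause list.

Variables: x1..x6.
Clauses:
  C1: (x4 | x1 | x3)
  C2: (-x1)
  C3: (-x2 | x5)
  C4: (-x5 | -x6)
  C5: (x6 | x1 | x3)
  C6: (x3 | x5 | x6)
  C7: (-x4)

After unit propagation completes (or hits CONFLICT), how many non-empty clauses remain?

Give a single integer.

unit clause [-1] forces x1=F; simplify:
  drop 1 from [4, 1, 3] -> [4, 3]
  drop 1 from [6, 1, 3] -> [6, 3]
  satisfied 1 clause(s); 6 remain; assigned so far: [1]
unit clause [-4] forces x4=F; simplify:
  drop 4 from [4, 3] -> [3]
  satisfied 1 clause(s); 5 remain; assigned so far: [1, 4]
unit clause [3] forces x3=T; simplify:
  satisfied 3 clause(s); 2 remain; assigned so far: [1, 3, 4]

Answer: 2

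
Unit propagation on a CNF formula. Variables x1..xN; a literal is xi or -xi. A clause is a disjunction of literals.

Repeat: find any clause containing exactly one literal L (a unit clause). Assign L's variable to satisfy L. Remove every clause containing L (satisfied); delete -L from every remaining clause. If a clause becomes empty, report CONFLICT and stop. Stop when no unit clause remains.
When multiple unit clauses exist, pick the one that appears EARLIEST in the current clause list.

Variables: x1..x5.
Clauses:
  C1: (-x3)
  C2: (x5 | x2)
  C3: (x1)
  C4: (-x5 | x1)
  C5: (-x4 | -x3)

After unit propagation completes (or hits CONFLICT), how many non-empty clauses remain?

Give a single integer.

Answer: 1

Derivation:
unit clause [-3] forces x3=F; simplify:
  satisfied 2 clause(s); 3 remain; assigned so far: [3]
unit clause [1] forces x1=T; simplify:
  satisfied 2 clause(s); 1 remain; assigned so far: [1, 3]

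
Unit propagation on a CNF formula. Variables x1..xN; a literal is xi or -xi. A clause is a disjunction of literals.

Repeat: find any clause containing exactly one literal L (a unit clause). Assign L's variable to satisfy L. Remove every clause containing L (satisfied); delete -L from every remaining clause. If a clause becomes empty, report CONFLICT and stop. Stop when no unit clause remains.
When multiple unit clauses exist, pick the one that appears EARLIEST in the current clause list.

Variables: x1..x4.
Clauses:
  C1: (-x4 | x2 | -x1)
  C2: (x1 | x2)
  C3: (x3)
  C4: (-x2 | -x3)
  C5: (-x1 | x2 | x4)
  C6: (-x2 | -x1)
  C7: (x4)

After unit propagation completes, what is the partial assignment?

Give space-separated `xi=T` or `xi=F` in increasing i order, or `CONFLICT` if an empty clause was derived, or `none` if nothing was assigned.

unit clause [3] forces x3=T; simplify:
  drop -3 from [-2, -3] -> [-2]
  satisfied 1 clause(s); 6 remain; assigned so far: [3]
unit clause [-2] forces x2=F; simplify:
  drop 2 from [-4, 2, -1] -> [-4, -1]
  drop 2 from [1, 2] -> [1]
  drop 2 from [-1, 2, 4] -> [-1, 4]
  satisfied 2 clause(s); 4 remain; assigned so far: [2, 3]
unit clause [1] forces x1=T; simplify:
  drop -1 from [-4, -1] -> [-4]
  drop -1 from [-1, 4] -> [4]
  satisfied 1 clause(s); 3 remain; assigned so far: [1, 2, 3]
unit clause [-4] forces x4=F; simplify:
  drop 4 from [4] -> [] (empty!)
  drop 4 from [4] -> [] (empty!)
  satisfied 1 clause(s); 2 remain; assigned so far: [1, 2, 3, 4]
CONFLICT (empty clause)

Answer: CONFLICT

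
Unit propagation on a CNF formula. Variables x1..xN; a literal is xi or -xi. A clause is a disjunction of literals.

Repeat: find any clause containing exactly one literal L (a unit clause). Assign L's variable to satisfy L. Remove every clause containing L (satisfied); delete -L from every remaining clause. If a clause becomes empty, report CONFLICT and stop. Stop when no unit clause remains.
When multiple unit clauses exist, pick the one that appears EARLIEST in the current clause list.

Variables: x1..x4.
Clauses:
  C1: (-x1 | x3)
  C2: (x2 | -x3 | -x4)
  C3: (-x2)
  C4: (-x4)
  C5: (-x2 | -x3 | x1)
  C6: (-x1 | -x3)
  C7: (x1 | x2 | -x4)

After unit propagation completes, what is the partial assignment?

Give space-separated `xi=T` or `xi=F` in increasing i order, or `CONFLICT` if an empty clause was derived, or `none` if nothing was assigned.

Answer: x2=F x4=F

Derivation:
unit clause [-2] forces x2=F; simplify:
  drop 2 from [2, -3, -4] -> [-3, -4]
  drop 2 from [1, 2, -4] -> [1, -4]
  satisfied 2 clause(s); 5 remain; assigned so far: [2]
unit clause [-4] forces x4=F; simplify:
  satisfied 3 clause(s); 2 remain; assigned so far: [2, 4]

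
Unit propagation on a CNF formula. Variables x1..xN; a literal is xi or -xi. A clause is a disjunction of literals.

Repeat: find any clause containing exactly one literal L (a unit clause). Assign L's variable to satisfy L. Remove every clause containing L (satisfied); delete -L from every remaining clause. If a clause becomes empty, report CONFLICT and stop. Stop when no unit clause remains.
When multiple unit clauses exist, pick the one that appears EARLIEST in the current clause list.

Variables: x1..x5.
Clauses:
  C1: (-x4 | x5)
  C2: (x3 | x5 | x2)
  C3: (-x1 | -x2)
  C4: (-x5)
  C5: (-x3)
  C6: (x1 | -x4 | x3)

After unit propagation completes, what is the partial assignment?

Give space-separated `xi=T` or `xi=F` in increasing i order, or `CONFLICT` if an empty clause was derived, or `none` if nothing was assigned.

Answer: x1=F x2=T x3=F x4=F x5=F

Derivation:
unit clause [-5] forces x5=F; simplify:
  drop 5 from [-4, 5] -> [-4]
  drop 5 from [3, 5, 2] -> [3, 2]
  satisfied 1 clause(s); 5 remain; assigned so far: [5]
unit clause [-4] forces x4=F; simplify:
  satisfied 2 clause(s); 3 remain; assigned so far: [4, 5]
unit clause [-3] forces x3=F; simplify:
  drop 3 from [3, 2] -> [2]
  satisfied 1 clause(s); 2 remain; assigned so far: [3, 4, 5]
unit clause [2] forces x2=T; simplify:
  drop -2 from [-1, -2] -> [-1]
  satisfied 1 clause(s); 1 remain; assigned so far: [2, 3, 4, 5]
unit clause [-1] forces x1=F; simplify:
  satisfied 1 clause(s); 0 remain; assigned so far: [1, 2, 3, 4, 5]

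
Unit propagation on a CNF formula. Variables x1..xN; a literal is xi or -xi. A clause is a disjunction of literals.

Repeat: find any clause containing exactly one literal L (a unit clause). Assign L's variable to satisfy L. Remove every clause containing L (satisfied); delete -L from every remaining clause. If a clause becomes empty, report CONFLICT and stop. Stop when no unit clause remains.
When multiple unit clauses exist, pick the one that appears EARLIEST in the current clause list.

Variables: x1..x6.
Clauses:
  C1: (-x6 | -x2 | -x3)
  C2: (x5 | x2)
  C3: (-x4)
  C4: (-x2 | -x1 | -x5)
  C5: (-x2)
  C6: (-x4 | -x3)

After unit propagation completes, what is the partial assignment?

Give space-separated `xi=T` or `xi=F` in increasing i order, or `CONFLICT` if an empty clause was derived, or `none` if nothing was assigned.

Answer: x2=F x4=F x5=T

Derivation:
unit clause [-4] forces x4=F; simplify:
  satisfied 2 clause(s); 4 remain; assigned so far: [4]
unit clause [-2] forces x2=F; simplify:
  drop 2 from [5, 2] -> [5]
  satisfied 3 clause(s); 1 remain; assigned so far: [2, 4]
unit clause [5] forces x5=T; simplify:
  satisfied 1 clause(s); 0 remain; assigned so far: [2, 4, 5]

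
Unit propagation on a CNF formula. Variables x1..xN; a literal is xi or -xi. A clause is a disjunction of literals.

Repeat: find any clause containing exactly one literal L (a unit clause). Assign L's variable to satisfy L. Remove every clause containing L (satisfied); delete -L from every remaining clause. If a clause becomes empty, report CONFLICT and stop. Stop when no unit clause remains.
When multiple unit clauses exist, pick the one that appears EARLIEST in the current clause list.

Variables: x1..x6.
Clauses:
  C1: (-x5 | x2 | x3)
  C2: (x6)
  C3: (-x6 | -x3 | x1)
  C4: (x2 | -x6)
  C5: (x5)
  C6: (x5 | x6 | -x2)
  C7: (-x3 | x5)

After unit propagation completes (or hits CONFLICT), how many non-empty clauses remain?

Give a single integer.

unit clause [6] forces x6=T; simplify:
  drop -6 from [-6, -3, 1] -> [-3, 1]
  drop -6 from [2, -6] -> [2]
  satisfied 2 clause(s); 5 remain; assigned so far: [6]
unit clause [2] forces x2=T; simplify:
  satisfied 2 clause(s); 3 remain; assigned so far: [2, 6]
unit clause [5] forces x5=T; simplify:
  satisfied 2 clause(s); 1 remain; assigned so far: [2, 5, 6]

Answer: 1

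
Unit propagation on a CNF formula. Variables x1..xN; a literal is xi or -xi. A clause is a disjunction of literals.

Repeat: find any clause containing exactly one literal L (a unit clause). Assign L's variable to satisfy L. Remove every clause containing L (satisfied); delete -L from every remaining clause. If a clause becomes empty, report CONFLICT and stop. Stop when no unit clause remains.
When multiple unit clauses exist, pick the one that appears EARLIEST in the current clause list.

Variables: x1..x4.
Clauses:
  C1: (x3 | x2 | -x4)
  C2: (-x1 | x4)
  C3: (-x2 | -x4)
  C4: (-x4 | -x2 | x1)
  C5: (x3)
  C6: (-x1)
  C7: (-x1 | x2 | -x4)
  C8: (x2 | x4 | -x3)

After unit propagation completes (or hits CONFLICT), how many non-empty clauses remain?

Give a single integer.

Answer: 3

Derivation:
unit clause [3] forces x3=T; simplify:
  drop -3 from [2, 4, -3] -> [2, 4]
  satisfied 2 clause(s); 6 remain; assigned so far: [3]
unit clause [-1] forces x1=F; simplify:
  drop 1 from [-4, -2, 1] -> [-4, -2]
  satisfied 3 clause(s); 3 remain; assigned so far: [1, 3]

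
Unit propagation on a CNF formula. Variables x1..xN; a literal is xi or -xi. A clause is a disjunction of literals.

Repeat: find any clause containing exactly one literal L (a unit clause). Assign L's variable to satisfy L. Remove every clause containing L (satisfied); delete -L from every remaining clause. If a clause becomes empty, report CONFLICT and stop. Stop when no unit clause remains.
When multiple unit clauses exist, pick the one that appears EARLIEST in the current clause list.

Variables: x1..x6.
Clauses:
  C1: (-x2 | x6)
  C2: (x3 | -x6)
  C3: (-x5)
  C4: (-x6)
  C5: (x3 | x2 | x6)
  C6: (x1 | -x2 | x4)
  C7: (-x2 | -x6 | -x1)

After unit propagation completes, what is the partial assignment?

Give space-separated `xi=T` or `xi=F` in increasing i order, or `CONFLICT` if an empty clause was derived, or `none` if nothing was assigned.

unit clause [-5] forces x5=F; simplify:
  satisfied 1 clause(s); 6 remain; assigned so far: [5]
unit clause [-6] forces x6=F; simplify:
  drop 6 from [-2, 6] -> [-2]
  drop 6 from [3, 2, 6] -> [3, 2]
  satisfied 3 clause(s); 3 remain; assigned so far: [5, 6]
unit clause [-2] forces x2=F; simplify:
  drop 2 from [3, 2] -> [3]
  satisfied 2 clause(s); 1 remain; assigned so far: [2, 5, 6]
unit clause [3] forces x3=T; simplify:
  satisfied 1 clause(s); 0 remain; assigned so far: [2, 3, 5, 6]

Answer: x2=F x3=T x5=F x6=F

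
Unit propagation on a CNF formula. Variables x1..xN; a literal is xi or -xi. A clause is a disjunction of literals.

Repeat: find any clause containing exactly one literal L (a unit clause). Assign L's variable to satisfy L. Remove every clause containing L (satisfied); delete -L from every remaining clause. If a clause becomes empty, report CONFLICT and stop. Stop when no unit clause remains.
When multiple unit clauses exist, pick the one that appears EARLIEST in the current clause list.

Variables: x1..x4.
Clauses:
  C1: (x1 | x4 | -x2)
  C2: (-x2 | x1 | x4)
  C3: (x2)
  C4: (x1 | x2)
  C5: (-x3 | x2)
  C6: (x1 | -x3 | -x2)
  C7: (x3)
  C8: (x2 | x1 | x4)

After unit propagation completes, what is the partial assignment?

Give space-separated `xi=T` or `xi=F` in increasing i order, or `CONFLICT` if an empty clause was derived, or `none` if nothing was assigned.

unit clause [2] forces x2=T; simplify:
  drop -2 from [1, 4, -2] -> [1, 4]
  drop -2 from [-2, 1, 4] -> [1, 4]
  drop -2 from [1, -3, -2] -> [1, -3]
  satisfied 4 clause(s); 4 remain; assigned so far: [2]
unit clause [3] forces x3=T; simplify:
  drop -3 from [1, -3] -> [1]
  satisfied 1 clause(s); 3 remain; assigned so far: [2, 3]
unit clause [1] forces x1=T; simplify:
  satisfied 3 clause(s); 0 remain; assigned so far: [1, 2, 3]

Answer: x1=T x2=T x3=T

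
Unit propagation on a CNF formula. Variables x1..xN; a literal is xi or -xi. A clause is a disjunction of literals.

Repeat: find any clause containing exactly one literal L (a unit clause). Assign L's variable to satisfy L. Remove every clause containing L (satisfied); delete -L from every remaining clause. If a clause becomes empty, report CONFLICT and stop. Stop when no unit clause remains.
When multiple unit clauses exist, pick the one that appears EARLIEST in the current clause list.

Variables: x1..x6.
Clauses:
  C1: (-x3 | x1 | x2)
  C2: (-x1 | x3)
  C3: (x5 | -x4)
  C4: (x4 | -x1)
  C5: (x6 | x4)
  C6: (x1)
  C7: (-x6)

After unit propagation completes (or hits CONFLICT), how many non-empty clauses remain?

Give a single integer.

unit clause [1] forces x1=T; simplify:
  drop -1 from [-1, 3] -> [3]
  drop -1 from [4, -1] -> [4]
  satisfied 2 clause(s); 5 remain; assigned so far: [1]
unit clause [3] forces x3=T; simplify:
  satisfied 1 clause(s); 4 remain; assigned so far: [1, 3]
unit clause [4] forces x4=T; simplify:
  drop -4 from [5, -4] -> [5]
  satisfied 2 clause(s); 2 remain; assigned so far: [1, 3, 4]
unit clause [5] forces x5=T; simplify:
  satisfied 1 clause(s); 1 remain; assigned so far: [1, 3, 4, 5]
unit clause [-6] forces x6=F; simplify:
  satisfied 1 clause(s); 0 remain; assigned so far: [1, 3, 4, 5, 6]

Answer: 0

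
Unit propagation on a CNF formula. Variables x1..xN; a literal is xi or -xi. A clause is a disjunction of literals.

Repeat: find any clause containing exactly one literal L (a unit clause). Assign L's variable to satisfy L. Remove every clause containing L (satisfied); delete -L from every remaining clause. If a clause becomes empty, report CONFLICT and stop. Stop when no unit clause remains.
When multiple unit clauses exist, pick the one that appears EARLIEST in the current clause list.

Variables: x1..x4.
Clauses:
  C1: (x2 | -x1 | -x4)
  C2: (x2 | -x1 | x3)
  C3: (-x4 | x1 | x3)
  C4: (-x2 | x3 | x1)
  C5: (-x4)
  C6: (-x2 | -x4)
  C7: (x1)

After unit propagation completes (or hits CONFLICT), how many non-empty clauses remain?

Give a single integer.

Answer: 1

Derivation:
unit clause [-4] forces x4=F; simplify:
  satisfied 4 clause(s); 3 remain; assigned so far: [4]
unit clause [1] forces x1=T; simplify:
  drop -1 from [2, -1, 3] -> [2, 3]
  satisfied 2 clause(s); 1 remain; assigned so far: [1, 4]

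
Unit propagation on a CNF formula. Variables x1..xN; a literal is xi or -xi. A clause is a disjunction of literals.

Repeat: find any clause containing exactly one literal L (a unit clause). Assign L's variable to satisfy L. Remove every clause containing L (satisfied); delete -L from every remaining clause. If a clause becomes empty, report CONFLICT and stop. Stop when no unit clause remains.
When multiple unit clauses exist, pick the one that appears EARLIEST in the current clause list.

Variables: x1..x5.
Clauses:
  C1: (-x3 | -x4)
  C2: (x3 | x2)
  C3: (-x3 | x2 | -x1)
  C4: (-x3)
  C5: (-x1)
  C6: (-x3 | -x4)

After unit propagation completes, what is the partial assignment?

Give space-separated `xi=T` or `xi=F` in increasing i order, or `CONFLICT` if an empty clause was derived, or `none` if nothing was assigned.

Answer: x1=F x2=T x3=F

Derivation:
unit clause [-3] forces x3=F; simplify:
  drop 3 from [3, 2] -> [2]
  satisfied 4 clause(s); 2 remain; assigned so far: [3]
unit clause [2] forces x2=T; simplify:
  satisfied 1 clause(s); 1 remain; assigned so far: [2, 3]
unit clause [-1] forces x1=F; simplify:
  satisfied 1 clause(s); 0 remain; assigned so far: [1, 2, 3]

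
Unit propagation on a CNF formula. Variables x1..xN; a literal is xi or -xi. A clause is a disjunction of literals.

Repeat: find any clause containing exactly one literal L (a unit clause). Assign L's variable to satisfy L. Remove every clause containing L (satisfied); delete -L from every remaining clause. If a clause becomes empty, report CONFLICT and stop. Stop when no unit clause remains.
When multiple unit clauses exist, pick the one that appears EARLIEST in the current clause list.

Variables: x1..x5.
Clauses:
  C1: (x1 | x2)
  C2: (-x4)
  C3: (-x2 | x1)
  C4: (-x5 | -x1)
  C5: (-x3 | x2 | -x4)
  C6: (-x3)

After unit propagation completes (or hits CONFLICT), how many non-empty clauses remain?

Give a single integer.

Answer: 3

Derivation:
unit clause [-4] forces x4=F; simplify:
  satisfied 2 clause(s); 4 remain; assigned so far: [4]
unit clause [-3] forces x3=F; simplify:
  satisfied 1 clause(s); 3 remain; assigned so far: [3, 4]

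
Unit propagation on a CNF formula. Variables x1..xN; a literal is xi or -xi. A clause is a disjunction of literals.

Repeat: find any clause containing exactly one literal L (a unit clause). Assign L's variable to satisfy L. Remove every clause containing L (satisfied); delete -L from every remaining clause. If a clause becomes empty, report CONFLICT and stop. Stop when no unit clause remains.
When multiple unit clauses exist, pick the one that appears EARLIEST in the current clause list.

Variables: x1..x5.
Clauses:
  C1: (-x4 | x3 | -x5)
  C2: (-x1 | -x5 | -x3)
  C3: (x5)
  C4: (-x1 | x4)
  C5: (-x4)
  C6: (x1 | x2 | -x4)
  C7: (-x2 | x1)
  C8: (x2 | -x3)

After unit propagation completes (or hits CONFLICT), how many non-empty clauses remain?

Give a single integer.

unit clause [5] forces x5=T; simplify:
  drop -5 from [-4, 3, -5] -> [-4, 3]
  drop -5 from [-1, -5, -3] -> [-1, -3]
  satisfied 1 clause(s); 7 remain; assigned so far: [5]
unit clause [-4] forces x4=F; simplify:
  drop 4 from [-1, 4] -> [-1]
  satisfied 3 clause(s); 4 remain; assigned so far: [4, 5]
unit clause [-1] forces x1=F; simplify:
  drop 1 from [-2, 1] -> [-2]
  satisfied 2 clause(s); 2 remain; assigned so far: [1, 4, 5]
unit clause [-2] forces x2=F; simplify:
  drop 2 from [2, -3] -> [-3]
  satisfied 1 clause(s); 1 remain; assigned so far: [1, 2, 4, 5]
unit clause [-3] forces x3=F; simplify:
  satisfied 1 clause(s); 0 remain; assigned so far: [1, 2, 3, 4, 5]

Answer: 0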